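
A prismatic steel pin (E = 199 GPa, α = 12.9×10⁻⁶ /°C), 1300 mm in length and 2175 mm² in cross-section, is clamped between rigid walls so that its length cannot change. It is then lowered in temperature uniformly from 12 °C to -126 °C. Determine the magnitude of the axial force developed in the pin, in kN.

P ≈ 771 kN (tensile)

Full restraint means ε = 0, so the stress is σ = EαΔT = 199×10³ × 12.9×10⁻⁶ × 138 = 354.3 MPa.
P = AEαΔT = 2175 × 199×10³ × 12.9×10⁻⁶ × 138 = 770.5 kN (tensile).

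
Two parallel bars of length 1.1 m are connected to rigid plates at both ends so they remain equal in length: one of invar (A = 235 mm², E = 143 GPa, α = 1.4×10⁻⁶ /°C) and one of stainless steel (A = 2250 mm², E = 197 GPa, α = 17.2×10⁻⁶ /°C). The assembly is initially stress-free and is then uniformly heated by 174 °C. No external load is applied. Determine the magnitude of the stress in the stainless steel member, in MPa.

σ ≈ 38.2 MPa (compressive)

Equilibrium of a rigid end plate with no external load gives equal and opposite internal forces ±P in the two members. Since α_{stainless steel} > α_{invar}, heating drives the stainless steel into compression and the invar into tension.
Equating the net (thermal + elastic) strains gives |α₁ − α₂|·ΔT = P·[1/(A₁E₁) + 1/(A₂E₂)].
|α₁ − α₂|·ΔT = 15.8×10⁻⁶ × 174 = 0.002749.
1/(A₁E₁) + 1/(A₂E₂) = 1/(235×143×10³) + 1/(2250×197×10³) = 3.201×10⁻⁸ N⁻¹.
P = 0.002749 / 3.201×10⁻⁸ = 85880 N = 85.88 kN.
σ_{stainless steel} = P/A₂ = 85880/2250 = 38.17 MPa, compressive.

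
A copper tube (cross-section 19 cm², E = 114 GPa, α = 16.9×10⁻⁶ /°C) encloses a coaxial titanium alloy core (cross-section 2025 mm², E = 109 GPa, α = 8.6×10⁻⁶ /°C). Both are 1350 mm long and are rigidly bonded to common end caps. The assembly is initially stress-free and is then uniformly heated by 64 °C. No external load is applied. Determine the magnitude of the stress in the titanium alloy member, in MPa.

Equilibrium of a rigid end plate with no external load gives equal and opposite internal forces ±P in the two members. Since α_{copper} > α_{titanium alloy}, heating drives the copper into compression and the titanium alloy into tension.
Compatibility of the two members (thermal + elastic change equal): (α₁ − α₂)ΔT = P·[1/(A₁E₁) + 1/(A₂E₂)].
|α₁ − α₂|·ΔT = 8.3×10⁻⁶ × 64 = 0.0005312.
1/(A₁E₁) + 1/(A₂E₂) = 1/(1900×114×10³) + 1/(2025×109×10³) = 9.147×10⁻⁹ N⁻¹.
So P = 0.0005312 / 9.147×10⁻⁹ = 58.07 kN.
σ_{titanium alloy} = P/A₂ = 58070/2025 = 28.68 MPa, tensile.

σ ≈ 28.7 MPa (tensile)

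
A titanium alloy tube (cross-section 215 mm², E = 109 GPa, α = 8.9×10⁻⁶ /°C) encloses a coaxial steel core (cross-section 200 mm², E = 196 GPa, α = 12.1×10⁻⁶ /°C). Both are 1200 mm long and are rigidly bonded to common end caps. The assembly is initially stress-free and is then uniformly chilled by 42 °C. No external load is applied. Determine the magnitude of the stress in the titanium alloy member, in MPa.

Equilibrium of a rigid end plate with no external load gives equal and opposite internal forces ±P in the two members. Since α_{steel} > α_{titanium alloy}, cooling drives the steel into tension and the titanium alloy into compression.
Compatibility of the two members (thermal + elastic change equal): (α₁ − α₂)ΔT = P·[1/(A₁E₁) + 1/(A₂E₂)].
|α₁ − α₂|·ΔT = 3.2×10⁻⁶ × 42 = 0.0001344.
1/(A₁E₁) + 1/(A₂E₂) = 1/(215×109×10³) + 1/(200×196×10³) = 6.818×10⁻⁸ N⁻¹.
P = 0.0001344 / 6.818×10⁻⁸ = 1971 N = 1.971 kN.
σ_{titanium alloy} = P/A₁ = 1971/215 = 9.168 MPa, compressive.

σ ≈ 9.17 MPa (compressive)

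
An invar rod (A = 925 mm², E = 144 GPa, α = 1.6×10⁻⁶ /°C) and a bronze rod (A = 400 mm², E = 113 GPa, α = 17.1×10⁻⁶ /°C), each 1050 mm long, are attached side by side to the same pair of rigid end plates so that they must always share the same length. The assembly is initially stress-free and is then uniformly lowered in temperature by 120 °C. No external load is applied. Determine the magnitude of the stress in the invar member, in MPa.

σ ≈ 67.9 MPa (compressive)

The bronze has the larger α, so on cooling it would change length more than the invar if both were free. The rigid plates force a common final length, so the bronze is put into tension and the invar into compression, with equal and opposite forces P (no external load).
Equating the net (thermal + elastic) strains gives |α₁ − α₂|·ΔT = P·[1/(A₁E₁) + 1/(A₂E₂)].
|α₁ − α₂|·ΔT = 15.5×10⁻⁶ × 120 = 0.00186.
1/(A₁E₁) + 1/(A₂E₂) = 1/(925×144×10³) + 1/(400×113×10³) = 2.963×10⁻⁸ N⁻¹.
So P = 0.00186 / 2.963×10⁻⁸ = 62.77 kN.
σ_{invar} = P/A₁ = 62770/925 = 67.86 MPa, compressive.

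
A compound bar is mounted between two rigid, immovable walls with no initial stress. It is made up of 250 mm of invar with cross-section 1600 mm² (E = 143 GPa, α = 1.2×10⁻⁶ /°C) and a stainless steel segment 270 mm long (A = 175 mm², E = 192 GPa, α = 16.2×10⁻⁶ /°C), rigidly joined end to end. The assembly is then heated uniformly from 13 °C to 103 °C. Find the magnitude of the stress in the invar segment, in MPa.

σ ≈ 28.8 MPa (compressive)

Free thermal expansion of the whole bar: Σ αᵢΔT Lᵢ = 1.2×10⁻⁶×90×250 + 16.2×10⁻⁶×90×270 = 0.4207 mm.
The rigid supports impose zero overall length change; the single axial force P common to all segments must satisfy P Σ Lᵢ/(AᵢEᵢ) = δ_free.
Σ Lᵢ/(AᵢEᵢ) = 250/(1600×143×10³) + 270/(175×192×10³) = 9.128×10⁻⁶ mm/N.
So P = 0.4207 / 9.128×10⁻⁶ = 46.08 kN, compressive.
σ_{invar} = P / A = 46080 / 1600 = 28.8 MPa.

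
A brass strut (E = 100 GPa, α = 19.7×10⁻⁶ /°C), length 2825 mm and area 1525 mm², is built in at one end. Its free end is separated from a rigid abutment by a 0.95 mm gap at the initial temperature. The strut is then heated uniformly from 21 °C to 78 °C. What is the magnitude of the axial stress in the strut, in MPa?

σ ≈ 78.7 MPa (compressive)

If the wall were absent the strut would grow by αΔT L = 19.7×10⁻⁶ × 57 × 2825 = 3.172 mm.
The gap closes (δ_free > 0.95 mm) and the wall then resists a further 3.172 − 0.95 = 2.222 mm of expansion.
Compatibility: PL/(AE) = 2.222 mm, so σ = P/A = E × (2.222/2825) = 78.66 MPa.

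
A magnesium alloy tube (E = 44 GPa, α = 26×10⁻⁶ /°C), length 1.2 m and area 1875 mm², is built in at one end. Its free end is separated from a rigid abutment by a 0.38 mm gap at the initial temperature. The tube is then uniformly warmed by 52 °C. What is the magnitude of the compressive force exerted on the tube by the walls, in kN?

P ≈ 85.4 kN

If the wall were absent the tube would grow by αΔT L = 26×10⁻⁶ × 52 × 1200 = 1.622 mm.
After closing the 0.38 mm clearance, 1.622 − 0.38 = 1.242 mm of expansion remains to be suppressed by the wall.
So σ = E(δ_free − g)/L = 44×10³ × 1.242/1200 = 45.55 MPa.
Force on the wall = σA = 45.55 × 1875 mm² = 85.41 kN.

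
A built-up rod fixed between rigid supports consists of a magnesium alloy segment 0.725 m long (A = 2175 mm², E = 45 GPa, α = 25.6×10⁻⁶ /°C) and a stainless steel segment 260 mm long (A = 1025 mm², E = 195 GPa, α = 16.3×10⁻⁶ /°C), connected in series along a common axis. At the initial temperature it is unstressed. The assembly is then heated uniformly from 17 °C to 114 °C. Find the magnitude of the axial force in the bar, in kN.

P ≈ 254 kN (compressive)

If the supports were absent, the total length change would be Σ αᵢΔT Lᵢ = 25.6×10⁻⁶×97×725 + 16.3×10⁻⁶×97×260 = 2.211 mm.
The rigid supports impose zero overall length change; the single axial force P common to all segments must satisfy P Σ Lᵢ/(AᵢEᵢ) = δ_free.
Σ Lᵢ/(AᵢEᵢ) = 725/(2175×45×10³) + 260/(1025×195×10³) = 8.708×10⁻⁶ mm/N.
So P = 2.211 / 8.708×10⁻⁶ = 253.9 kN, compressive.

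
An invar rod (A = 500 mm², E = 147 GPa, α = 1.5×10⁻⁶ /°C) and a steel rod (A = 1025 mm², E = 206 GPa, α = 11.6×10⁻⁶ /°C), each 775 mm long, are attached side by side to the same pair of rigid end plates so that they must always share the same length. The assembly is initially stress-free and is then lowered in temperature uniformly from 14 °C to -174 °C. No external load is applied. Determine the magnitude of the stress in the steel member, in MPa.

Both members must finish at the same length. With the larger α, the steel tends to over-contract; the plates restrain it, putting the steel in tension and the invar in compression. With no external load the two internal forces are equal and opposite, magnitude P.
Setting the final lengths equal and cancelling L: (α₁ − α₂)ΔT = P/(A₁E₁) + P/(A₂E₂).
|α₁ − α₂|·ΔT = 10.1×10⁻⁶ × 188 = 0.001899.
1/(A₁E₁) + 1/(A₂E₂) = 1/(500×147×10³) + 1/(1025×206×10³) = 1.834×10⁻⁸ N⁻¹.
So P = 0.001899 / 1.834×10⁻⁸ = 103.5 kN.
σ_{steel} = P/A₂ = 103500/1025 = 101 MPa, tensile.

σ ≈ 101 MPa (tensile)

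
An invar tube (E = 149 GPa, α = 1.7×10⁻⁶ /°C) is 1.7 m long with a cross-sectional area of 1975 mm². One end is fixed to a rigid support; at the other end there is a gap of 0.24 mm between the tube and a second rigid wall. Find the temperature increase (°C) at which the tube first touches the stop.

Contact occurs when the free expansion equals the gap: αΔT L = 0.24 mm.
ΔT = 0.24 / (1.7×10⁻⁶ × 1700) = 83.04 °C.

ΔT ≈ 83 °C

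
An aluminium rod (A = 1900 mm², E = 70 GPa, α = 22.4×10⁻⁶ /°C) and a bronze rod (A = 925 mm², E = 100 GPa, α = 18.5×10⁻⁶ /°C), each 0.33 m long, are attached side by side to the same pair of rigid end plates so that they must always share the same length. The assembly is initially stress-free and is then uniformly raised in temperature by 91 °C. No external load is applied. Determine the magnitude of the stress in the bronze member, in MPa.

Both members must finish at the same length. With the larger α, the aluminium tends to over-expand; the plates restrain it, putting the aluminium in compression and the bronze in tension. With no external load the two internal forces are equal and opposite, magnitude P.
Equating the net (thermal + elastic) strains gives |α₁ − α₂|·ΔT = P·[1/(A₁E₁) + 1/(A₂E₂)].
|α₁ − α₂|·ΔT = 3.9×10⁻⁶ × 91 = 0.0003549.
1/(A₁E₁) + 1/(A₂E₂) = 1/(1900×70×10³) + 1/(925×100×10³) = 1.833×10⁻⁸ N⁻¹.
So P = 0.0003549 / 1.833×10⁻⁸ = 19.36 kN.
σ_{bronze} = P/A₂ = 19360/925 = 20.93 MPa, tensile.

σ ≈ 20.9 MPa (tensile)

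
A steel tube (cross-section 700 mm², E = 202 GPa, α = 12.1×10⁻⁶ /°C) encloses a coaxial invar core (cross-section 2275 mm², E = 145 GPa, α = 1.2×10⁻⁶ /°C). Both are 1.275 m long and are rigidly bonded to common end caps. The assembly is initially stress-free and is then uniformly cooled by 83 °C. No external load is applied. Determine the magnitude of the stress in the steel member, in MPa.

The steel has the larger α, so on cooling it would change length more than the invar if both were free. The rigid plates force a common final length, so the steel is put into tension and the invar into compression, with equal and opposite forces P (no external load).
Setting the final lengths equal and cancelling L: (α₁ − α₂)ΔT = P/(A₁E₁) + P/(A₂E₂).
|α₁ − α₂|·ΔT = 10.9×10⁻⁶ × 83 = 0.0009047.
1/(A₁E₁) + 1/(A₂E₂) = 1/(700×202×10³) + 1/(2275×145×10³) = 1.01×10⁻⁸ N⁻¹.
P = 0.0009047 / 1.01×10⁻⁸ = 89540 N = 89.54 kN.
σ_{steel} = P/A₁ = 89540/700 = 127.9 MPa, tensile.

σ ≈ 128 MPa (tensile)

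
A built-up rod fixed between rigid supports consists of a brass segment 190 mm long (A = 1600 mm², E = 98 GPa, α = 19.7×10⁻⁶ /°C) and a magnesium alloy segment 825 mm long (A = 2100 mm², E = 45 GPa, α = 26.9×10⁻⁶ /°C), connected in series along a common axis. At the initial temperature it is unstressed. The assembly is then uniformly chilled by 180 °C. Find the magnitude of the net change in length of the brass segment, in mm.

Free thermal contraction of the whole bar: Σ αᵢΔT Lᵢ = 19.7×10⁻⁶×180×190 + 26.9×10⁻⁶×180×825 = 4.668 mm.
The rigid supports impose zero overall length change; the single axial force P common to all segments must satisfy P Σ Lᵢ/(AᵢEᵢ) = δ_free.
The series flexibility is Σ Lᵢ/(AᵢEᵢ) = 190/(1600×98×10³) + 825/(2100×45×10³) = 9.942×10⁻⁶ mm/N.
P = 4.668 / 9.942×10⁻⁶ = 469600 N = 469.6 kN, tensile.
For the brass segment, free thermal change = 19.7×10⁻⁶×180×190 = 0.6737 mm and elastic change from P = 469600×190/(1600×98×10³) = 0.569 mm; these oppose, so the net change is 0.105 mm (segment shortens).

|ΔL| ≈ 0.105 mm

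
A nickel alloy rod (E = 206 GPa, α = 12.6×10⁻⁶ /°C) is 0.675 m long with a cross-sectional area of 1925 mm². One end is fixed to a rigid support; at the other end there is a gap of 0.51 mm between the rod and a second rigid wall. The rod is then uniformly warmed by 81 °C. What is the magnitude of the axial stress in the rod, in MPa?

σ ≈ 54.6 MPa (compressive)

Free thermal elongation = αΔT L = 12.6×10⁻⁶ × 81 × 675 = 0.6889 mm.
The gap closes (δ_free > 0.51 mm) and the wall then resists a further 0.6889 − 0.51 = 0.1789 mm of expansion.
Compatibility: PL/(AE) = 0.1789 mm, so σ = P/A = E × (0.1789/675) = 54.6 MPa.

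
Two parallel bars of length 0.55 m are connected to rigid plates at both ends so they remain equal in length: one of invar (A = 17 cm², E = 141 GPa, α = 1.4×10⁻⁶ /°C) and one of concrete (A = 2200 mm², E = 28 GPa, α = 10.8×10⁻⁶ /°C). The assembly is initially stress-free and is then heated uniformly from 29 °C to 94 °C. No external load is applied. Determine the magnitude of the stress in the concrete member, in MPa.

Equilibrium of a rigid end plate with no external load gives equal and opposite internal forces ±P in the two members. Since α_{concrete} > α_{invar}, heating drives the concrete into compression and the invar into tension.
Compatibility of the two members (thermal + elastic change equal): (α₁ − α₂)ΔT = P·[1/(A₁E₁) + 1/(A₂E₂)].
|α₁ − α₂|·ΔT = 9.4×10⁻⁶ × 65 = 0.000611.
1/(A₁E₁) + 1/(A₂E₂) = 1/(1700×141×10³) + 1/(2200×28×10³) = 2.041×10⁻⁸ N⁻¹.
So P = 0.000611 / 2.041×10⁻⁸ = 29.94 kN.
σ_{concrete} = P/A₂ = 29940/2200 = 13.61 MPa, compressive.

σ ≈ 13.6 MPa (compressive)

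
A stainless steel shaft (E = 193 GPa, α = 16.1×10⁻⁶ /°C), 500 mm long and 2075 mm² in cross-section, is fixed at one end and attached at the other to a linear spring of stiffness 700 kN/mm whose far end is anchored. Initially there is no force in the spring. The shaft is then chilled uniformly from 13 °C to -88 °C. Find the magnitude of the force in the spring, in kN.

If the spring were absent the shaft would shorten by αΔT L = 16.1×10⁻⁶ × 101 × 500 = 0.8131 mm.
With a force P in the spring, the elastic change of the shaft is PL/(AE) and that of the spring is P/k; compatibility requires their sum to equal δ_free.
P [ L/(AE) + 1/k ] = δ_free → P [ 500/(2075×193×10³) + 1/(700×10³) ] = 0.8131.
P = 0.8131 / 2.677×10⁻⁶ = 303700 N.

P ≈ 304 kN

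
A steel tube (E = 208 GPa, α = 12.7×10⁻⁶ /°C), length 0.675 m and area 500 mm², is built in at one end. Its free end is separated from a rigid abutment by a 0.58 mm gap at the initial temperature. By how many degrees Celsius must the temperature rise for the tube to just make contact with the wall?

ΔT ≈ 67.7 °C

Contact occurs when the free expansion equals the gap: αΔT L = 0.58 mm.
So ΔT = g/(αL) = 0.58/(12.7×10⁻⁶ × 675) = 67.66 °C.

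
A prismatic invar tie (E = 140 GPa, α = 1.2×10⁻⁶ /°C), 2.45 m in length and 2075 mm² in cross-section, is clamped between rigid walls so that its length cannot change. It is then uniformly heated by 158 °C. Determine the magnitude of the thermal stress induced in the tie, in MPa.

The supports are rigid, so the total axial strain is zero. The restrained thermal strain is ε = αΔT = 1.2×10⁻⁶ × 158 = 189.6×10⁻⁶.
The stress required to suppress this strain is σ = Eε = 140×10³ × 189.6×10⁻⁶ = 26.54 MPa, compressive since the tie is trying to expand.

σ ≈ 26.5 MPa (compressive)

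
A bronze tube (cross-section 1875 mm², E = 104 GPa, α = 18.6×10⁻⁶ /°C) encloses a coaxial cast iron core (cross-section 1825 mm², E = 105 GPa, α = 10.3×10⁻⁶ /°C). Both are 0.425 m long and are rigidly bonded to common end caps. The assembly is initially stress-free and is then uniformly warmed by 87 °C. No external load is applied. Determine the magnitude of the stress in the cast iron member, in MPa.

σ ≈ 38.2 MPa (tensile)

The bronze has the larger α, so on heating it would change length more than the cast iron if both were free. The rigid plates force a common final length, so the bronze is put into compression and the cast iron into tension, with equal and opposite forces P (no external load).
Equating the net (thermal + elastic) strains gives |α₁ − α₂|·ΔT = P·[1/(A₁E₁) + 1/(A₂E₂)].
|α₁ − α₂|·ΔT = 8.3×10⁻⁶ × 87 = 0.0007221.
1/(A₁E₁) + 1/(A₂E₂) = 1/(1875×104×10³) + 1/(1825×105×10³) = 1.035×10⁻⁸ N⁻¹.
So P = 0.0007221 / 1.035×10⁻⁸ = 69.79 kN.
σ_{cast iron} = P/A₂ = 69790/1825 = 38.24 MPa, tensile.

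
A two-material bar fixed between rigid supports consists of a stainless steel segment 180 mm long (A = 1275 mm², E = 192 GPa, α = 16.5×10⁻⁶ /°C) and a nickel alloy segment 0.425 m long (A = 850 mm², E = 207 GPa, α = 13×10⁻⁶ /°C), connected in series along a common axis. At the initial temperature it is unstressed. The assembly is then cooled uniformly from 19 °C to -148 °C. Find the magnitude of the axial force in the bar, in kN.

P ≈ 450 kN (tensile)

If the supports were absent, the total length change would be Σ αᵢΔT Lᵢ = 16.5×10⁻⁶×167×180 + 13×10⁻⁶×167×425 = 1.419 mm.
Since the ends are fixed, an axial force P builds up, equal in every segment, with P · Σ Lᵢ/(AᵢEᵢ) = δ_free.
Σ Lᵢ/(AᵢEᵢ) = 180/(1275×192×10³) + 425/(850×207×10³) = 3.151×10⁻⁶ mm/N.
P = 1.419 / 3.151×10⁻⁶ = 450300 N = 450.3 kN, tensile.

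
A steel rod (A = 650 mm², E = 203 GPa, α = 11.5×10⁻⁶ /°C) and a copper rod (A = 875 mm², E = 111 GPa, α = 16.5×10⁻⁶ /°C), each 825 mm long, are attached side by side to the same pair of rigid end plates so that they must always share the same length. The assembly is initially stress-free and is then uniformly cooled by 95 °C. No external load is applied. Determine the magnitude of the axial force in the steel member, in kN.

The copper has the larger α, so on cooling it would change length more than the steel if both were free. The rigid plates force a common final length, so the copper is put into tension and the steel into compression, with equal and opposite forces P (no external load).
Compatibility of the two members (thermal + elastic change equal): (α₁ − α₂)ΔT = P·[1/(A₁E₁) + 1/(A₂E₂)].
|α₁ − α₂|·ΔT = 5×10⁻⁶ × 95 = 0.000475.
1/(A₁E₁) + 1/(A₂E₂) = 1/(650×203×10³) + 1/(875×111×10³) = 1.787×10⁻⁸ N⁻¹.
So P = 0.000475 / 1.787×10⁻⁸ = 26.57 kN.

P ≈ 26.6 kN (compressive in the steel)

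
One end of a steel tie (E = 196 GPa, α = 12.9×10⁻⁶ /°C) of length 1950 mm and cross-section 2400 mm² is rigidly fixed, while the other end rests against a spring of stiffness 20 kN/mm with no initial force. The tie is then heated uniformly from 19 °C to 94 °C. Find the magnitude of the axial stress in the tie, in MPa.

The unrestrained thermal change is αΔT L = 12.9×10⁻⁶ × 75 × 1950 = 1.887 mm.
With a force P in the spring, the elastic change of the tie is PL/(AE) and that of the spring is P/k; compatibility requires their sum to equal δ_free.
P [ L/(AE) + 1/k ] = δ_free → P [ 1950/(2400×196×10³) + 1/(20×10³) ] = 1.887.
P = 1.887 / 5.415×10⁻⁵ = 34840 N.
σ = P/A = 34840/2400 = 14.52 MPa.

σ ≈ 14.5 MPa (compressive)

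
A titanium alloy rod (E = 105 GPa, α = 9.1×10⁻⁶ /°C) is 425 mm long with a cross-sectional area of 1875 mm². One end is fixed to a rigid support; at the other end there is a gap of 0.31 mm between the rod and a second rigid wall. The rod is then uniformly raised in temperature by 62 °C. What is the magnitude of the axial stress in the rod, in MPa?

σ ≈ 0 MPa

If the wall were absent the rod would grow by αΔT L = 9.1×10⁻⁶ × 62 × 425 = 0.2398 mm.
Since δ_free = 0.24 mm is less than the 0.31 mm gap, the rod never touches the wall. No axial force develops.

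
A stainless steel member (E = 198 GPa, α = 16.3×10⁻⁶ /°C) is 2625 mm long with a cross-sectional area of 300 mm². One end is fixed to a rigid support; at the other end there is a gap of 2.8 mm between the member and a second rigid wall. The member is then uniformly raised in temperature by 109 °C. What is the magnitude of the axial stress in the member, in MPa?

σ ≈ 141 MPa (compressive)

If the wall were absent the member would grow by αΔT L = 16.3×10⁻⁶ × 109 × 2625 = 4.664 mm.
After closing the 2.8 mm clearance, 4.664 − 2.8 = 1.864 mm of expansion remains to be suppressed by the wall.
Compatibility: PL/(AE) = 1.864 mm, so σ = P/A = E × (1.864/2625) = 140.6 MPa.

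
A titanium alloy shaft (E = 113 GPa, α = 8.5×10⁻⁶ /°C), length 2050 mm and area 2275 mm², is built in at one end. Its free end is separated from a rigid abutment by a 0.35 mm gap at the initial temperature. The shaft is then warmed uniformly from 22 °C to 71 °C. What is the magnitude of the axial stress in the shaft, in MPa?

Free thermal elongation = αΔT L = 8.5×10⁻⁶ × 49 × 2050 = 0.8538 mm.
This exceeds the 0.35 mm gap, so the wall pushes back. The portion of expansion that must be recovered elastically is δ_free − gap = 0.8538 − 0.35 = 0.5038 mm.
That suppressed elongation corresponds to σ = E·Δ/L = 113×10³ × 0.5038/2050 = 27.77 MPa.

σ ≈ 27.8 MPa (compressive)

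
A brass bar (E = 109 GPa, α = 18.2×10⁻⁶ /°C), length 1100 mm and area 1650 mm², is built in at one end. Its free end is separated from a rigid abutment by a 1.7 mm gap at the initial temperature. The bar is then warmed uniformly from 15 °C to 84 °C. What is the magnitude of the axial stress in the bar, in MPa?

σ ≈ 0 MPa

Unrestrained expansion: δ_free = αΔT L = 18.2×10⁻⁶ × 69 × 1100 = 1.381 mm.
This is smaller than the 1.7 mm clearance, so the bar expands freely without reaching the stop — the stress is zero.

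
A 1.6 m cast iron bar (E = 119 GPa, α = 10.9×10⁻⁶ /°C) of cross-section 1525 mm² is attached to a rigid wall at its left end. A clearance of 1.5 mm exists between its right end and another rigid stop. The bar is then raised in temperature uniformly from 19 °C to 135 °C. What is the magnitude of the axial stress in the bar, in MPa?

σ ≈ 38.9 MPa (compressive)

Unrestrained expansion: δ_free = αΔT L = 10.9×10⁻⁶ × 116 × 1600 = 2.023 mm.
The gap closes (δ_free > 1.5 mm) and the wall then resists a further 2.023 − 1.5 = 0.523 mm of expansion.
So σ = E(δ_free − g)/L = 119×10³ × 0.523/1600 = 38.9 MPa.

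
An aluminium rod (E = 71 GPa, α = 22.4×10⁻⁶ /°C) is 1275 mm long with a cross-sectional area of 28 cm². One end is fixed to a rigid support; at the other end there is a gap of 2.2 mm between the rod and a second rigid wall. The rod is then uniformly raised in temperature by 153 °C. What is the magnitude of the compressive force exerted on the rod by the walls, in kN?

P ≈ 338 kN

Free thermal elongation = αΔT L = 22.4×10⁻⁶ × 153 × 1275 = 4.37 mm.
The gap closes (δ_free > 2.2 mm) and the wall then resists a further 4.37 − 2.2 = 2.17 mm of expansion.
Compatibility: PL/(AE) = 2.17 mm, so σ = P/A = E × (2.17/1275) = 120.8 MPa.
P = σA = 120.8 × 2800 = 338.3 kN.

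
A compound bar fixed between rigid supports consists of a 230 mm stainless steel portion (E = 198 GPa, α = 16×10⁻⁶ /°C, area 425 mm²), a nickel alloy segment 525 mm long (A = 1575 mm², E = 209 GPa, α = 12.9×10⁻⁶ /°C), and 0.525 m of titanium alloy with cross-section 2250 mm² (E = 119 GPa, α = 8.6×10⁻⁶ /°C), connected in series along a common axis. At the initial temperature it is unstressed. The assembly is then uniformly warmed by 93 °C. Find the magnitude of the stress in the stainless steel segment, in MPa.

With the walls removed the bar would change length by δ_free = Σ αᵢΔT Lᵢ = 16×10⁻⁶×93×230 + 12.9×10⁻⁶×93×525 + 8.6×10⁻⁶×93×525 = 1.392 mm.
The walls prevent any net length change, so an axial force P (same in every segment) develops. Compatibility: P · Σ Lᵢ/(AᵢEᵢ) = δ_free.
The series flexibility is Σ Lᵢ/(AᵢEᵢ) = 230/(425×198×10³) + 525/(1575×209×10³) + 525/(2250×119×10³) = 6.289×10⁻⁶ mm/N.
Hence P = δ_free / Σ(L/AE) = 1.392/6.289×10⁻⁶ = 221.3 kN (compressive).
σ_{stainless steel} = P / A = 221300 / 425 = 520.8 MPa.

σ ≈ 521 MPa (compressive)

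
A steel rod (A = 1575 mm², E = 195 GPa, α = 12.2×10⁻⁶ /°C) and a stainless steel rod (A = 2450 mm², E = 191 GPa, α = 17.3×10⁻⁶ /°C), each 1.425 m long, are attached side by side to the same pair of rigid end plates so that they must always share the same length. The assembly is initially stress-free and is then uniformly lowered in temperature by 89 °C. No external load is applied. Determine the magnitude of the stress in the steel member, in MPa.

σ ≈ 53.4 MPa (compressive)

Equilibrium of a rigid end plate with no external load gives equal and opposite internal forces ±P in the two members. Since α_{stainless steel} > α_{steel}, cooling drives the stainless steel into tension and the steel into compression.
Equating the net (thermal + elastic) strains gives |α₁ − α₂|·ΔT = P·[1/(A₁E₁) + 1/(A₂E₂)].
|α₁ − α₂|·ΔT = 5.1×10⁻⁶ × 89 = 0.0004539.
1/(A₁E₁) + 1/(A₂E₂) = 1/(1575×195×10³) + 1/(2450×191×10³) = 5.393×10⁻⁹ N⁻¹.
P = 0.0004539 / 5.393×10⁻⁹ = 84160 N = 84.16 kN.
σ_{steel} = P/A₁ = 84160/1575 = 53.44 MPa, compressive.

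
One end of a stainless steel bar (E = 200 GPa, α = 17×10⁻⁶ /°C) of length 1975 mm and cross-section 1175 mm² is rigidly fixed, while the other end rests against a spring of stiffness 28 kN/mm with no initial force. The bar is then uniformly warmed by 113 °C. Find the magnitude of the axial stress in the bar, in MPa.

σ ≈ 73.2 MPa (compressive)

The unrestrained thermal change is αΔT L = 17×10⁻⁶ × 113 × 1975 = 3.794 mm.
Let P be the compressive force at the spring. The bar shortens elastically by PL/(AE) and the spring compresses by P/k; together these equal δ_free.
So P = δ_free / [L/(AE) + 1/k] = 3.794 / [ 1975/(1175×200×10³) + 1/(28×10³) ].
P = 3.794 / 4.412×10⁻⁵ = 86000 N.
σ = P/A = 86000/1175 = 73.19 MPa.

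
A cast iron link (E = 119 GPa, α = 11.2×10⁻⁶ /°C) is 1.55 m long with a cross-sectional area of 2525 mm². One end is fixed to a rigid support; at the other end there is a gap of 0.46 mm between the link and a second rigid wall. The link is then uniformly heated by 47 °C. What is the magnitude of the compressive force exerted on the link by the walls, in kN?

P ≈ 69 kN

Unrestrained expansion: δ_free = αΔT L = 11.2×10⁻⁶ × 47 × 1550 = 0.8159 mm.
After closing the 0.46 mm clearance, 0.8159 − 0.46 = 0.3559 mm of expansion remains to be suppressed by the wall.
That suppressed elongation corresponds to σ = E·Δ/L = 119×10³ × 0.3559/1550 = 27.33 MPa.
P = σA = 27.33 × 2525 = 69 kN.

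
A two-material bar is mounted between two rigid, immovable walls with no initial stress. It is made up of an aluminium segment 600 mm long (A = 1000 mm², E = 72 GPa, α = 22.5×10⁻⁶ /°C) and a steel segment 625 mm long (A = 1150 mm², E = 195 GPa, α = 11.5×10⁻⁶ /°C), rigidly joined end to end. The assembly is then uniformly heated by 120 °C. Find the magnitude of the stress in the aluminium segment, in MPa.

σ ≈ 223 MPa (compressive)

With the walls removed the bar would change length by δ_free = Σ αᵢΔT Lᵢ = 22.5×10⁻⁶×120×600 + 11.5×10⁻⁶×120×625 = 2.482 mm.
The walls prevent any net length change, so an axial force P (same in every segment) develops. Compatibility: P · Σ Lᵢ/(AᵢEᵢ) = δ_free.
Σ Lᵢ/(AᵢEᵢ) = 600/(1000×72×10³) + 625/(1150×195×10³) = 1.112×10⁻⁵ mm/N.
Hence P = δ_free / Σ(L/AE) = 2.482/1.112×10⁻⁵ = 223.2 kN (compressive).
σ_{aluminium} = P / A = 223200 / 1000 = 223.2 MPa.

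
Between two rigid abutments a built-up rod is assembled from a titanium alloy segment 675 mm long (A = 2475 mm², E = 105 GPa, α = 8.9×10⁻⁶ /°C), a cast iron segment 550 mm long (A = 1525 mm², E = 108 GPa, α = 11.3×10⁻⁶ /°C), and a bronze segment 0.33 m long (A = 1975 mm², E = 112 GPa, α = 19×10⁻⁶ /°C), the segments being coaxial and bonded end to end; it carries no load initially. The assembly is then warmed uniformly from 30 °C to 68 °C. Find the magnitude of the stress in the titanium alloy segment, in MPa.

σ ≈ 38.2 MPa (compressive)

If the supports were absent, the total length change would be Σ αᵢΔT Lᵢ = 8.9×10⁻⁶×38×675 + 11.3×10⁻⁶×38×550 + 19×10⁻⁶×38×330 = 0.7027 mm.
The walls prevent any net length change, so an axial force P (same in every segment) develops. Compatibility: P · Σ Lᵢ/(AᵢEᵢ) = δ_free.
The series flexibility is Σ Lᵢ/(AᵢEᵢ) = 675/(2475×105×10³) + 550/(1525×108×10³) + 330/(1975×112×10³) = 7.429×10⁻⁶ mm/N.
Hence P = δ_free / Σ(L/AE) = 0.7027/7.429×10⁻⁶ = 94.59 kN (compressive).
σ_{titanium alloy} = P / A = 94590 / 2475 = 38.22 MPa.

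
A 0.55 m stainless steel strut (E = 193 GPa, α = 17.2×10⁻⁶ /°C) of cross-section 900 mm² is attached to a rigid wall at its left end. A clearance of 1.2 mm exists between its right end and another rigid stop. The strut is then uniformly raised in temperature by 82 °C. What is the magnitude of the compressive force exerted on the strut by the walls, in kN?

If the wall were absent the strut would grow by αΔT L = 17.2×10⁻⁶ × 82 × 550 = 0.7757 mm.
This is smaller than the 1.2 mm clearance, so the strut expands freely without reaching the stop — the stress is zero.

P ≈ 0 kN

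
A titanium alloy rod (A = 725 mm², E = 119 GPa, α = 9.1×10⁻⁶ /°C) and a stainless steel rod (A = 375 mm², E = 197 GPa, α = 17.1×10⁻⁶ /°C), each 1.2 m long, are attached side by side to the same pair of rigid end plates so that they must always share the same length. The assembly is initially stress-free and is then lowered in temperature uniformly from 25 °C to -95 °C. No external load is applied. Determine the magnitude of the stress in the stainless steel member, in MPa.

σ ≈ 102 MPa (tensile)

The stainless steel has the larger α, so on cooling it would change length more than the titanium alloy if both were free. The rigid plates force a common final length, so the stainless steel is put into tension and the titanium alloy into compression, with equal and opposite forces P (no external load).
Equating the net (thermal + elastic) strains gives |α₁ − α₂|·ΔT = P·[1/(A₁E₁) + 1/(A₂E₂)].
|α₁ − α₂|·ΔT = 8×10⁻⁶ × 120 = 0.00096.
1/(A₁E₁) + 1/(A₂E₂) = 1/(725×119×10³) + 1/(375×197×10³) = 2.513×10⁻⁸ N⁻¹.
So P = 0.00096 / 2.513×10⁻⁸ = 38.21 kN.
σ_{stainless steel} = P/A₂ = 38210/375 = 101.9 MPa, tensile.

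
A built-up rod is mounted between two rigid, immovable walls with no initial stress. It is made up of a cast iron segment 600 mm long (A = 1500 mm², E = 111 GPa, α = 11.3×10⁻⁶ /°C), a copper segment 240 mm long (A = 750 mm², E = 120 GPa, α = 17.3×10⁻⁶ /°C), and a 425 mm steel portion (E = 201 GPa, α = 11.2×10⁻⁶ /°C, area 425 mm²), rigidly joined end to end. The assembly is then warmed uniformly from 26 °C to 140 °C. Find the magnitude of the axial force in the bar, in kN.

If the supports were absent, the total length change would be Σ αᵢΔT Lᵢ = 11.3×10⁻⁶×114×600 + 17.3×10⁻⁶×114×240 + 11.2×10⁻⁶×114×425 = 1.789 mm.
The walls prevent any net length change, so an axial force P (same in every segment) develops. Compatibility: P · Σ Lᵢ/(AᵢEᵢ) = δ_free.
Σ Lᵢ/(AᵢEᵢ) = 600/(1500×111×10³) + 240/(750×120×10³) + 425/(425×201×10³) = 1.125×10⁻⁵ mm/N.
P = 1.789 / 1.125×10⁻⁵ = 159100 N = 159.1 kN, compressive.

P ≈ 159 kN (compressive)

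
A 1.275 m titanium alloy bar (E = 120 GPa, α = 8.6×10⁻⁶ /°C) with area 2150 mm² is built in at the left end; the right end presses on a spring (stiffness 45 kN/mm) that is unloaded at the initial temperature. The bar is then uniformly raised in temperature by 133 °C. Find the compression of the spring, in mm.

If the spring were absent the bar would lengthen by αΔT L = 8.6×10⁻⁶ × 133 × 1275 = 1.458 mm.
Let P be the compressive force at the spring. The bar shortens elastically by PL/(AE) and the spring compresses by P/k; together these equal δ_free.
P [ L/(AE) + 1/k ] = δ_free → P [ 1275/(2150×120×10³) + 1/(45×10³) ] = 1.458.
P = 1.458 / 2.716×10⁻⁵ = 53690 N.
Spring compression = P/k = 53690/(45×10³) = 1.193 mm.

δ ≈ 1.19 mm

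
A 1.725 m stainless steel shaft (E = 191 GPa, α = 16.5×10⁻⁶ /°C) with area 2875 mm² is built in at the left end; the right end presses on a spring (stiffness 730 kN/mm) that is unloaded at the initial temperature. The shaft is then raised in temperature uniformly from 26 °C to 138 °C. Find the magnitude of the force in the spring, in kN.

If the spring were absent the shaft would lengthen by αΔT L = 16.5×10⁻⁶ × 112 × 1725 = 3.188 mm.
With a force P in the spring, the elastic change of the shaft is PL/(AE) and that of the spring is P/k; compatibility requires their sum to equal δ_free.
P [ L/(AE) + 1/k ] = δ_free → P [ 1725/(2875×191×10³) + 1/(730×10³) ] = 3.188.
P = 3.188 / 4.511×10⁻⁶ = 706600 N.

P ≈ 707 kN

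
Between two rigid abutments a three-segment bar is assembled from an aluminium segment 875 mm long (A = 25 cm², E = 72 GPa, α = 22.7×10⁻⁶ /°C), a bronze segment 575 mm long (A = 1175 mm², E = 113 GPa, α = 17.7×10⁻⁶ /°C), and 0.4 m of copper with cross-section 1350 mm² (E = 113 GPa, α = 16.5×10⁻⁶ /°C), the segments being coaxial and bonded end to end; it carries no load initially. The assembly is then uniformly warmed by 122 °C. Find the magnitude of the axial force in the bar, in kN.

With the walls removed the bar would change length by δ_free = Σ αᵢΔT Lᵢ = 22.7×10⁻⁶×122×875 + 17.7×10⁻⁶×122×575 + 16.5×10⁻⁶×122×400 = 4.47 mm.
Since the ends are fixed, an axial force P builds up, equal in every segment, with P · Σ Lᵢ/(AᵢEᵢ) = δ_free.
The series flexibility is Σ Lᵢ/(AᵢEᵢ) = 875/(2500×72×10³) + 575/(1175×113×10³) + 400/(1350×113×10³) = 1.181×10⁻⁵ mm/N.
So P = 4.47 / 1.181×10⁻⁵ = 378.4 kN, compressive.

P ≈ 378 kN (compressive)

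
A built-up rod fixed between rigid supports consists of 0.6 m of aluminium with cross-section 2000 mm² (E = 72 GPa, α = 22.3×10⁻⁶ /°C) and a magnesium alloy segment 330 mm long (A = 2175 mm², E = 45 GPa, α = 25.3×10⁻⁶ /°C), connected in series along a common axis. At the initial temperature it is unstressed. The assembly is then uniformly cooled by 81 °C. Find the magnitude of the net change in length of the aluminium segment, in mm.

With the walls removed the bar would change length by δ_free = Σ αᵢΔT Lᵢ = 22.3×10⁻⁶×81×600 + 25.3×10⁻⁶×81×330 = 1.76 mm.
The rigid supports impose zero overall length change; the single axial force P common to all segments must satisfy P Σ Lᵢ/(AᵢEᵢ) = δ_free.
Σ Lᵢ/(AᵢEᵢ) = 600/(2000×72×10³) + 330/(2175×45×10³) = 7.538×10⁻⁶ mm/N.
Hence P = δ_free / Σ(L/AE) = 1.76/7.538×10⁻⁶ = 233.5 kN (tensile).
For the aluminium segment, free thermal change = 22.3×10⁻⁶×81×600 = 1.084 mm and elastic change from P = 233500×600/(2000×72×10³) = 0.9728 mm; these oppose, so the net change is 0.111 mm (segment shortens).

|ΔL| ≈ 0.111 mm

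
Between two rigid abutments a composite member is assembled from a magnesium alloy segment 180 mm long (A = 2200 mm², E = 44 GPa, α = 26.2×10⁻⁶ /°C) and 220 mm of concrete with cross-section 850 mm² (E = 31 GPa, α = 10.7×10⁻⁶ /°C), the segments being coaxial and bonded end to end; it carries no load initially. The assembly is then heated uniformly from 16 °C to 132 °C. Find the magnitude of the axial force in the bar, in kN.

Free thermal expansion of the whole bar: Σ αᵢΔT Lᵢ = 26.2×10⁻⁶×116×180 + 10.7×10⁻⁶×116×220 = 0.8201 mm.
The rigid supports impose zero overall length change; the single axial force P common to all segments must satisfy P Σ Lᵢ/(AᵢEᵢ) = δ_free.
The series flexibility is Σ Lᵢ/(AᵢEᵢ) = 180/(2200×44×10³) + 220/(850×31×10³) = 1.021×10⁻⁵ mm/N.
P = 0.8201 / 1.021×10⁻⁵ = 80340 N = 80.34 kN, compressive.

P ≈ 80.3 kN (compressive)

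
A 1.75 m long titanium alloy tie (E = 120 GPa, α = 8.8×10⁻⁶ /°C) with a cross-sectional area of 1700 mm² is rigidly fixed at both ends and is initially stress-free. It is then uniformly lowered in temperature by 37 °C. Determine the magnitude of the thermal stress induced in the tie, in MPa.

Because both ends are immovable the net strain is zero, and the suppressed thermal strain is αΔT = 8.8×10⁻⁶ × 37 = 325.6×10⁻⁶.
σ = EαΔT = 120×10³ × 8.8×10⁻⁶ × 37 = 39.07 MPa (tensile; the tie is trying to contract).

σ ≈ 39.1 MPa (tensile)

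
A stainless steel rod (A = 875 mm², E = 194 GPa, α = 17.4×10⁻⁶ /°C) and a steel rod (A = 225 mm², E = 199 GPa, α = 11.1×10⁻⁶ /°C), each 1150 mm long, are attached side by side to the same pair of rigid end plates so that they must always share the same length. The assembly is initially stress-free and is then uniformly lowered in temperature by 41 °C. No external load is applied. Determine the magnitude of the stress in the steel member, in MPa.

σ ≈ 40.7 MPa (compressive)

Both members must finish at the same length. With the larger α, the stainless steel tends to over-contract; the plates restrain it, putting the stainless steel in tension and the steel in compression. With no external load the two internal forces are equal and opposite, magnitude P.
Compatibility of the two members (thermal + elastic change equal): (α₁ − α₂)ΔT = P·[1/(A₁E₁) + 1/(A₂E₂)].
|α₁ − α₂|·ΔT = 6.3×10⁻⁶ × 41 = 0.0002583.
1/(A₁E₁) + 1/(A₂E₂) = 1/(875×194×10³) + 1/(225×199×10³) = 2.822×10⁻⁸ N⁻¹.
P = 0.0002583 / 2.822×10⁻⁸ = 9151 N = 9.151 kN.
σ_{steel} = P/A₂ = 9151/225 = 40.67 MPa, compressive.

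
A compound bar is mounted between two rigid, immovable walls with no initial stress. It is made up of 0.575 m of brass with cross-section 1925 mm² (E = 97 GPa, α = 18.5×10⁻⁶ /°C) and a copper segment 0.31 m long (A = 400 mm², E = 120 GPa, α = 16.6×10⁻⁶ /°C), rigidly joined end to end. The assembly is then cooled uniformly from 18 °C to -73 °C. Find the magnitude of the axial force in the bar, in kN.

If the supports were absent, the total length change would be Σ αᵢΔT Lᵢ = 18.5×10⁻⁶×91×575 + 16.6×10⁻⁶×91×310 = 1.436 mm.
Since the ends are fixed, an axial force P builds up, equal in every segment, with P · Σ Lᵢ/(AᵢEᵢ) = δ_free.
Σ Lᵢ/(AᵢEᵢ) = 575/(1925×97×10³) + 310/(400×120×10³) = 9.538×10⁻⁶ mm/N.
P = 1.436 / 9.538×10⁻⁶ = 150600 N = 150.6 kN, tensile.

P ≈ 151 kN (tensile)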